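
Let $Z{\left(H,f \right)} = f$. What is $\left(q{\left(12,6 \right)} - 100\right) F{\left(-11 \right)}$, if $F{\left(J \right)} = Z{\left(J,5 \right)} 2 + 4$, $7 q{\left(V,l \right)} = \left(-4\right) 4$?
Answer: $-1432$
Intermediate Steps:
$q{\left(V,l \right)} = - \frac{16}{7}$ ($q{\left(V,l \right)} = \frac{\left(-4\right) 4}{7} = \frac{1}{7} \left(-16\right) = - \frac{16}{7}$)
$F{\left(J \right)} = 14$ ($F{\left(J \right)} = 5 \cdot 2 + 4 = 10 + 4 = 14$)
$\left(q{\left(12,6 \right)} - 100\right) F{\left(-11 \right)} = \left(- \frac{16}{7} - 100\right) 14 = \left(- \frac{716}{7}\right) 14 = -1432$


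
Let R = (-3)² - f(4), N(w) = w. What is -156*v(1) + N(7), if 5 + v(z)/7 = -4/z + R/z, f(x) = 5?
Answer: 5467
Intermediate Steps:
R = 4 (R = (-3)² - 1*5 = 9 - 5 = 4)
v(z) = -35 (v(z) = -35 + 7*(-4/z + 4/z) = -35 + 7*0 = -35 + 0 = -35)
-156*v(1) + N(7) = -156*(-35) + 7 = 5460 + 7 = 5467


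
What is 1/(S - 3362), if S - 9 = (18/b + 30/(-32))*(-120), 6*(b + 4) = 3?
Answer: -14/36727 ≈ -0.00038119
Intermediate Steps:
b = -7/2 (b = -4 + (⅙)*3 = -4 + ½ = -7/2 ≈ -3.5000)
S = 10341/14 (S = 9 + (18/(-7/2) + 30/(-32))*(-120) = 9 + (18*(-2/7) + 30*(-1/32))*(-120) = 9 + (-36/7 - 15/16)*(-120) = 9 - 681/112*(-120) = 9 + 10215/14 = 10341/14 ≈ 738.64)
1/(S - 3362) = 1/(10341/14 - 3362) = 1/(-36727/14) = -14/36727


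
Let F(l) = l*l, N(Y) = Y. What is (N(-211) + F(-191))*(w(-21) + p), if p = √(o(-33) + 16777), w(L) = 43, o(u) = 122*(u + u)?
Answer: 1559610 + 181350*√349 ≈ 4.9475e+6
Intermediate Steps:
o(u) = 244*u (o(u) = 122*(2*u) = 244*u)
F(l) = l²
p = 5*√349 (p = √(244*(-33) + 16777) = √(-8052 + 16777) = √8725 = 5*√349 ≈ 93.408)
(N(-211) + F(-191))*(w(-21) + p) = (-211 + (-191)²)*(43 + 5*√349) = (-211 + 36481)*(43 + 5*√349) = 36270*(43 + 5*√349) = 1559610 + 181350*√349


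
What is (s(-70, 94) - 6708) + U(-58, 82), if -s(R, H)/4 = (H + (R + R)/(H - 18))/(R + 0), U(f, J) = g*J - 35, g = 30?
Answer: -2844693/665 ≈ -4277.7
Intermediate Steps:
U(f, J) = -35 + 30*J (U(f, J) = 30*J - 35 = -35 + 30*J)
s(R, H) = -4*(H + 2*R/(-18 + H))/R (s(R, H) = -4*(H + (R + R)/(H - 18))/(R + 0) = -4*(H + (2*R)/(-18 + H))/R = -4*(H + 2*R/(-18 + H))/R)
(s(-70, 94) - 6708) + U(-58, 82) = (4*(-1*94² - 2*(-70) + 18*94)/(-70*(-18 + 94)) - 6708) + (-35 + 30*82) = (4*(-1/70)*(-1*8836 + 140 + 1692)/76 - 6708) + (-35 + 2460) = (4*(-1/70)*(1/76)*(-8836 + 140 + 1692) - 6708) + 2425 = (4*(-1/70)*(1/76)*(-7004) - 6708) + 2425 = (3502/665 - 6708) + 2425 = -4457318/665 + 2425 = -2844693/665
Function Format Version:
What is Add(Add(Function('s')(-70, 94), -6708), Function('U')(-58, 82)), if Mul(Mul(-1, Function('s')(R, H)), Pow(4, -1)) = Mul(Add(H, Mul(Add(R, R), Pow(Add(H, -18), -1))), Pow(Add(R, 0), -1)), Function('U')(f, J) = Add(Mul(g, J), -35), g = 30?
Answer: Rational(-2844693, 665) ≈ -4277.7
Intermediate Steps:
Function('U')(f, J) = Add(-35, Mul(30, J)) (Function('U')(f, J) = Add(Mul(30, J), -35) = Add(-35, Mul(30, J)))
Function('s')(R, H) = Mul(-4, Pow(R, -1), Add(H, Mul(2, R, Pow(Add(-18, H), -1)))) (Function('s')(R, H) = Mul(-4, Mul(Add(H, Mul(Add(R, R), Pow(Add(H, -18), -1))), Pow(Add(R, 0), -1))) = Mul(-4, Mul(Add(H, Mul(Mul(2, R), Pow(Add(-18, H), -1))), Pow(R, -1))) = Mul(-4, Mul(Add(H, Mul(2, R, Pow(Add(-18, H), -1))), Pow(R, -1))) = Mul(-4, Mul(Pow(R, -1), Add(H, Mul(2, R, Pow(Add(-18, H), -1))))) = Mul(-4, Pow(R, -1), Add(H, Mul(2, R, Pow(Add(-18, H), -1)))))
Add(Add(Function('s')(-70, 94), -6708), Function('U')(-58, 82)) = Add(Add(Mul(4, Pow(-70, -1), Pow(Add(-18, 94), -1), Add(Mul(-1, Pow(94, 2)), Mul(-2, -70), Mul(18, 94))), -6708), Add(-35, Mul(30, 82))) = Add(Add(Mul(4, Rational(-1, 70), Pow(76, -1), Add(Mul(-1, 8836), 140, 1692)), -6708), Add(-35, 2460)) = Add(Add(Mul(4, Rational(-1, 70), Rational(1, 76), Add(-8836, 140, 1692)), -6708), 2425) = Add(Add(Mul(4, Rational(-1, 70), Rational(1, 76), -7004), -6708), 2425) = Add(Add(Rational(3502, 665), -6708), 2425) = Add(Rational(-4457318, 665), 2425) = Rational(-2844693, 665)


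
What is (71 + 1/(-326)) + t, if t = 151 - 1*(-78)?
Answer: 97799/326 ≈ 300.00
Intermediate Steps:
t = 229 (t = 151 + 78 = 229)
(71 + 1/(-326)) + t = (71 + 1/(-326)) + 229 = (71 - 1/326) + 229 = 23145/326 + 229 = 97799/326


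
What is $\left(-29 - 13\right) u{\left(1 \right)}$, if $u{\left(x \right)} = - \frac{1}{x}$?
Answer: $42$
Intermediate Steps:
$\left(-29 - 13\right) u{\left(1 \right)} = \left(-29 - 13\right) \left(- 1^{-1}\right) = - 42 \left(\left(-1\right) 1\right) = \left(-42\right) \left(-1\right) = 42$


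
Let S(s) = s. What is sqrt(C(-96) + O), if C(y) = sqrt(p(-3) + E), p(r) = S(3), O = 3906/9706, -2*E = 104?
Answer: sqrt(9477909 + 164861263*I)/4853 ≈ 1.9254 + 1.8178*I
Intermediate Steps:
E = -52 (E = -1/2*104 = -52)
O = 1953/4853 (O = 3906*(1/9706) = 1953/4853 ≈ 0.40243)
p(r) = 3
C(y) = 7*I (C(y) = sqrt(3 - 52) = sqrt(-49) = 7*I)
sqrt(C(-96) + O) = sqrt(7*I + 1953/4853) = sqrt(1953/4853 + 7*I)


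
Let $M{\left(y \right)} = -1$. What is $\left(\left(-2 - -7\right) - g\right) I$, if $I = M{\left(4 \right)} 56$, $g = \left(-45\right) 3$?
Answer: $-7840$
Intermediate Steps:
$g = -135$
$I = -56$ ($I = \left(-1\right) 56 = -56$)
$\left(\left(-2 - -7\right) - g\right) I = \left(\left(-2 - -7\right) - -135\right) \left(-56\right) = \left(\left(-2 + 7\right) + 135\right) \left(-56\right) = \left(5 + 135\right) \left(-56\right) = 140 \left(-56\right) = -7840$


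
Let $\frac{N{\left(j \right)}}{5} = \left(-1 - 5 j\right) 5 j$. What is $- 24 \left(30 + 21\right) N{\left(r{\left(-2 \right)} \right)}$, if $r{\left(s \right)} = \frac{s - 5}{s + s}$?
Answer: $\frac{1044225}{2} \approx 5.2211 \cdot 10^{5}$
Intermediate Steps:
$r{\left(s \right)} = \frac{-5 + s}{2 s}$
$N{\left(j \right)} = 25 j \left(-1 - 5 j\right)$ ($N{\left(j \right)} = 5 \left(-1 - 5 j\right) 5 j = 5 \cdot 5 j \left(-1 - 5 j\right) = 25 j \left(-1 - 5 j\right)$)
$- 24 \left(30 + 21\right) N{\left(r{\left(-2 \right)} \right)} = - 24 \left(30 + 21\right) \left(- 25 \frac{-5 - 2}{2 \left(-2\right)} \left(1 + 5 \frac{-5 - 2}{2 \left(-2\right)}\right)\right) = \left(-24\right) 51 \left(- 25 \cdot \frac{1}{2} \left(- \frac{1}{2}\right) \left(-7\right) \left(1 + 5 \cdot \frac{1}{2} \left(- \frac{1}{2}\right) \left(-7\right)\right)\right) = - 1224 \left(\left(-25\right) \frac{7}{4} \left(1 + 5 \cdot \frac{7}{4}\right)\right) = - 1224 \left(\left(-25\right) \frac{7}{4} \left(1 + \frac{35}{4}\right)\right) = - 1224 \left(\left(-25\right) \frac{7}{4} \cdot \frac{39}{4}\right) = \left(-1224\right) \left(- \frac{6825}{16}\right) = \frac{1044225}{2}$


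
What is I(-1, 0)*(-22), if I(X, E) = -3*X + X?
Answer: -44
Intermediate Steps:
I(X, E) = -2*X
I(-1, 0)*(-22) = -2*(-1)*(-22) = 2*(-22) = -44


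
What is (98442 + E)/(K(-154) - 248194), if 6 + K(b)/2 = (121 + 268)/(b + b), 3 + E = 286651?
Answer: -59303860/38224113 ≈ -1.5515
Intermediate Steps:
E = 286648 (E = -3 + 286651 = 286648)
K(b) = -12 + 389/b (K(b) = -12 + 2*((121 + 268)/(b + b)) = -12 + 2*(389/((2*b))) = -12 + 2*(389*(1/(2*b))) = -12 + 2*(389/(2*b)) = -12 + 389/b)
(98442 + E)/(K(-154) - 248194) = (98442 + 286648)/((-12 + 389/(-154)) - 248194) = 385090/((-12 + 389*(-1/154)) - 248194) = 385090/((-12 - 389/154) - 248194) = 385090/(-2237/154 - 248194) = 385090/(-38224113/154) = 385090*(-154/38224113) = -59303860/38224113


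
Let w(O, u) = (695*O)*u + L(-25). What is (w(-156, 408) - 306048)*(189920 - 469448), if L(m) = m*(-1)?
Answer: 12450563707224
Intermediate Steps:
L(m) = -m
w(O, u) = 25 + 695*O*u (w(O, u) = (695*O)*u - 1*(-25) = 695*O*u + 25 = 25 + 695*O*u)
(w(-156, 408) - 306048)*(189920 - 469448) = ((25 + 695*(-156)*408) - 306048)*(189920 - 469448) = ((25 - 44235360) - 306048)*(-279528) = (-44235335 - 306048)*(-279528) = -44541383*(-279528) = 12450563707224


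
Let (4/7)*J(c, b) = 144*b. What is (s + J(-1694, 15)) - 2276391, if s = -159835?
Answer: -2432446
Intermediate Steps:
J(c, b) = 252*b (J(c, b) = 7*(144*b)/4 = 252*b)
(s + J(-1694, 15)) - 2276391 = (-159835 + 252*15) - 2276391 = (-159835 + 3780) - 2276391 = -156055 - 2276391 = -2432446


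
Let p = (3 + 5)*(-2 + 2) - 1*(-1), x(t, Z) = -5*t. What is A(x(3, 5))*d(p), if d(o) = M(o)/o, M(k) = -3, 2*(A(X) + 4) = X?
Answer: 69/2 ≈ 34.500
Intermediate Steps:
A(X) = -4 + X/2
p = 1 (p = 8*0 + 1 = 0 + 1 = 1)
d(o) = -3/o
A(x(3, 5))*d(p) = (-4 + (-5*3)/2)*(-3/1) = (-4 + (½)*(-15))*(-3*1) = (-4 - 15/2)*(-3) = -23/2*(-3) = 69/2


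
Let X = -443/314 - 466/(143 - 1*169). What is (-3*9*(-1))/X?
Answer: 110214/67403 ≈ 1.6351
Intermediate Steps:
X = 67403/4082 (X = -443*1/314 - 466/(143 - 169) = -443/314 - 466/(-26) = -443/314 - 466*(-1/26) = -443/314 + 233/13 = 67403/4082 ≈ 16.512)
(-3*9*(-1))/X = (-3*9*(-1))/(67403/4082) = -27*(-1)*(4082/67403) = 27*(4082/67403) = 110214/67403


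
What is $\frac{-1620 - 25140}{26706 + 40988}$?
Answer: $- \frac{13380}{33847} \approx -0.39531$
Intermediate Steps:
$\frac{-1620 - 25140}{26706 + 40988} = - \frac{26760}{67694} = \left(-26760\right) \frac{1}{67694} = - \frac{13380}{33847}$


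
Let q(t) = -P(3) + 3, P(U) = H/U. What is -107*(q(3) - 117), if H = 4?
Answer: 37022/3 ≈ 12341.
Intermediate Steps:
P(U) = 4/U
q(t) = 5/3 (q(t) = -4/3 + 3 = 5/3)
-107*(q(3) - 117) = -107*(5/3 - 117) = -107*(-346/3) = 37022/3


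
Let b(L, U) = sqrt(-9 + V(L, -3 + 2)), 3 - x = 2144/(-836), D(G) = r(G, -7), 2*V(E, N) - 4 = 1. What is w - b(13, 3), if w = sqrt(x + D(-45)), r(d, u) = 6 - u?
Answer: 2*sqrt(202730)/209 - I*sqrt(26)/2 ≈ 4.3087 - 2.5495*I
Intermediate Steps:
V(E, N) = 5/2 (V(E, N) = 2 + (1/2)*1 = 2 + 1/2 = 5/2)
D(G) = 13 (D(G) = 6 - 1*(-7) = 6 + 7 = 13)
x = 1163/209 (x = 3 - 2144/(-836) = 3 - 2144*(-1)/836 = 3 - 1*(-536/209) = 3 + 536/209 = 1163/209 ≈ 5.5646)
b(L, U) = I*sqrt(26)/2 (b(L, U) = sqrt(-9 + 5/2) = sqrt(-13/2) = I*sqrt(26)/2)
w = 2*sqrt(202730)/209 (w = sqrt(1163/209 + 13) = sqrt(3880/209) = 2*sqrt(202730)/209 ≈ 4.3087)
w - b(13, 3) = 2*sqrt(202730)/209 - I*sqrt(26)/2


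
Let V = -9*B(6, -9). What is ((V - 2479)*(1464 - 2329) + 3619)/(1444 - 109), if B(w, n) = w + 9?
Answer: 2264729/1335 ≈ 1696.4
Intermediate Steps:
B(w, n) = 9 + w
V = -135 (V = -9*(9 + 6) = -9*15 = -135)
((V - 2479)*(1464 - 2329) + 3619)/(1444 - 109) = ((-135 - 2479)*(1464 - 2329) + 3619)/(1444 - 109) = (-2614*(-865) + 3619)/1335 = (2261110 + 3619)*(1/1335) = 2264729*(1/1335) = 2264729/1335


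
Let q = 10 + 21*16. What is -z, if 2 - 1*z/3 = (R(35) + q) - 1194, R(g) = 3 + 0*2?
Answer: -2541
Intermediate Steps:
R(g) = 3 (R(g) = 3 + 0 = 3)
q = 346 (q = 10 + 336 = 346)
z = 2541 (z = 6 - 3*((3 + 346) - 1194) = 6 - 3*(349 - 1194) = 6 - 3*(-845) = 6 + 2535 = 2541)
-z = -1*2541 = -2541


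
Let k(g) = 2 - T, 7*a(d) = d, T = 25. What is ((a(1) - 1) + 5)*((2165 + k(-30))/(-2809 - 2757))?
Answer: -4437/2783 ≈ -1.5943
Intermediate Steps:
a(d) = d/7
k(g) = -23 (k(g) = 2 - 1*25 = 2 - 25 = -23)
((a(1) - 1) + 5)*((2165 + k(-30))/(-2809 - 2757)) = (((⅐)*1 - 1) + 5)*((2165 - 23)/(-2809 - 2757)) = ((⅐ - 1) + 5)*(2142/(-5566)) = (-6/7 + 5)*(2142*(-1/5566)) = (29/7)*(-1071/2783) = -4437/2783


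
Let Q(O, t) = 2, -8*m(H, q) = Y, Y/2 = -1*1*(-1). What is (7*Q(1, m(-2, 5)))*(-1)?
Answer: -14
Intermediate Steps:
Y = 2 (Y = 2*(-1*1*(-1)) = 2*(-1*(-1)) = 2*1 = 2)
m(H, q) = -¼ (m(H, q) = -⅛*2 = -¼)
(7*Q(1, m(-2, 5)))*(-1) = (7*2)*(-1) = 14*(-1) = -14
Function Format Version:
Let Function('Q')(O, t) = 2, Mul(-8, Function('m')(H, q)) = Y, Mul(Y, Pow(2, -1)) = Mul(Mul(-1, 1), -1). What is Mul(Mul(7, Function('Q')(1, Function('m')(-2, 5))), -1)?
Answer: -14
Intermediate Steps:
Y = 2 (Y = Mul(2, Mul(Mul(-1, 1), -1)) = Mul(2, Mul(-1, -1)) = Mul(2, 1) = 2)
Function('m')(H, q) = Rational(-1, 4) (Function('m')(H, q) = Mul(Rational(-1, 8), 2) = Rational(-1, 4))
Mul(Mul(7, Function('Q')(1, Function('m')(-2, 5))), -1) = Mul(Mul(7, 2), -1) = Mul(14, -1) = -14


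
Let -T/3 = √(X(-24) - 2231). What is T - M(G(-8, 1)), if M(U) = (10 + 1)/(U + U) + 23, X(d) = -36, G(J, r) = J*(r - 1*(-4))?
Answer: -1829/80 - 3*I*√2267 ≈ -22.862 - 142.84*I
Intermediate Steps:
G(J, r) = J*(4 + r) (G(J, r) = J*(r + 4) = J*(4 + r))
M(U) = 23 + 11/(2*U) (M(U) = 11/((2*U)) + 23 = 11*(1/(2*U)) + 23 = 11/(2*U) + 23 = 23 + 11/(2*U))
T = -3*I*√2267 (T = -3*√(-36 - 2231) = -3*I*√2267 ≈ -142.84*I)
T - M(G(-8, 1)) = -3*I*√2267 - (23 + 11/(2*((-8*(4 + 1))))) = -3*I*√2267 - (23 + 11/(2*((-8*5)))) = -3*I*√2267 - (23 + (11/2)/(-40)) = -3*I*√2267 - (23 + (11/2)*(-1/40)) = -3*I*√2267 - (23 - 11/80) = -3*I*√2267 - 1*1829/80 = -3*I*√2267 - 1829/80 = -1829/80 - 3*I*√2267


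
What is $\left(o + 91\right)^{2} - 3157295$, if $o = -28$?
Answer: $-3153326$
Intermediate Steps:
$\left(o + 91\right)^{2} - 3157295 = \left(-28 + 91\right)^{2} - 3157295 = 63^{2} - 3157295 = 3969 - 3157295 = -3153326$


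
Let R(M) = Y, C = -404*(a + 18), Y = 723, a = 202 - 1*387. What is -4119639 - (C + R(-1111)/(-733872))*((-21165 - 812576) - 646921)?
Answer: 12218134964637453/122312 ≈ 9.9893e+10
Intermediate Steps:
a = -185 (a = 202 - 387 = -185)
C = 67468 (C = -404*(-185 + 18) = -404*(-167) = 67468)
R(M) = 723
-4119639 - (C + R(-1111)/(-733872))*((-21165 - 812576) - 646921) = -4119639 - (67468 + 723/(-733872))*((-21165 - 812576) - 646921) = -4119639 - (67468 + 723*(-1/733872))*(-833741 - 646921) = -4119639 - (67468 - 241/244624)*(-1480662) = -4119639 - 16504291791*(-1480662)/244624 = -4119639 - 1*(-12218638845922821/122312) = -4119639 + 12218638845922821/122312 = 12218134964637453/122312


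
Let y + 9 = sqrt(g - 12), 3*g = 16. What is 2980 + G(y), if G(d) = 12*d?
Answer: 2872 + 8*I*sqrt(15) ≈ 2872.0 + 30.984*I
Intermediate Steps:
g = 16/3 (g = (1/3)*16 = 16/3 ≈ 5.3333)
y = -9 + 2*I*sqrt(15)/3 (y = -9 + sqrt(16/3 - 12) = -9 + sqrt(-20/3) = -9 + 2*I*sqrt(15)/3 ≈ -9.0 + 2.582*I)
2980 + G(y) = 2980 + 12*(-9 + 2*I*sqrt(15)/3) = 2980 + (-108 + 8*I*sqrt(15)) = 2872 + 8*I*sqrt(15)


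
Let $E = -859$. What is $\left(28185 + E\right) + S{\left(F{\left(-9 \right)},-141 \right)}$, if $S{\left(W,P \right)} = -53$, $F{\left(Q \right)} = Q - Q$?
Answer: $27273$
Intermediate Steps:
$F{\left(Q \right)} = 0$
$\left(28185 + E\right) + S{\left(F{\left(-9 \right)},-141 \right)} = \left(28185 - 859\right) - 53 = 27326 - 53 = 27273$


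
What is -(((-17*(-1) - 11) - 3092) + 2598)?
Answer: 488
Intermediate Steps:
-(((-17*(-1) - 11) - 3092) + 2598) = -(((17 - 11) - 3092) + 2598) = -((6 - 3092) + 2598) = -(-3086 + 2598) = -1*(-488) = 488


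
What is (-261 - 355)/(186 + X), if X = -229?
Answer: 616/43 ≈ 14.326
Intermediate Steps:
(-261 - 355)/(186 + X) = (-261 - 355)/(186 - 229) = -616/(-43) = -616*(-1/43) = 616/43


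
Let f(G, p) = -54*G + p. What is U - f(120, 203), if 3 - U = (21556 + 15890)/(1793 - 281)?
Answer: 1576319/252 ≈ 6255.2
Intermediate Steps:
f(G, p) = p - 54*G
U = -5485/252 (U = 3 - (21556 + 15890)/(1793 - 281) = 3 - 37446/1512 = 3 - 1*6241/252 = 3 - 6241/252 = -5485/252 ≈ -21.766)
U - f(120, 203) = -5485/252 - (203 - 54*120) = -5485/252 - (203 - 6480) = -5485/252 - 1*(-6277) = -5485/252 + 6277 = 1576319/252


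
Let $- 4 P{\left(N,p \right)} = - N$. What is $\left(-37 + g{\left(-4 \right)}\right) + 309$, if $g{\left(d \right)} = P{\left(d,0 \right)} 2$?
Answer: $270$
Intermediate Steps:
$P{\left(N,p \right)} = \frac{N}{4}$ ($P{\left(N,p \right)} = - \frac{\left(-1\right) N}{4} = \frac{N}{4}$)
$g{\left(d \right)} = \frac{d}{2}$ ($g{\left(d \right)} = \frac{d}{4} \cdot 2 = \frac{d}{2}$)
$\left(-37 + g{\left(-4 \right)}\right) + 309 = \left(-37 + \frac{1}{2} \left(-4\right)\right) + 309 = \left(-37 - 2\right) + 309 = -39 + 309 = 270$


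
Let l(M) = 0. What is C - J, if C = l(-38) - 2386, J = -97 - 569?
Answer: -1720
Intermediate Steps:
J = -666
C = -2386 (C = 0 - 2386 = -2386)
C - J = -2386 - 1*(-666) = -2386 + 666 = -1720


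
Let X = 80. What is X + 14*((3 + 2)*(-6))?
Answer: -340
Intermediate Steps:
X + 14*((3 + 2)*(-6)) = 80 + 14*((3 + 2)*(-6)) = 80 + 14*(5*(-6)) = 80 + 14*(-30) = 80 - 420 = -340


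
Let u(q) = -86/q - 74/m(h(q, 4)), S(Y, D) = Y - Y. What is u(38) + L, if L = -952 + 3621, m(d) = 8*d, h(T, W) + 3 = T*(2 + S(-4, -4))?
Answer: 14794353/5548 ≈ 2666.6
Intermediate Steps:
S(Y, D) = 0
h(T, W) = -3 + 2*T (h(T, W) = -3 + T*(2 + 0) = -3 + T*2 = -3 + 2*T)
L = 2669
u(q) = -86/q - 74/(-24 + 16*q) (u(q) = -86/q - 74*1/(8*(-3 + 2*q)) = -86/q - 74/(-24 + 16*q))
u(38) + L = (¼)*(1032 - 725*38)/(38*(-3 + 2*38)) + 2669 = (¼)*(1/38)*(1032 - 27550)/(-3 + 76) + 2669 = (¼)*(1/38)*(-26518)/73 + 2669 = (¼)*(1/38)*(1/73)*(-26518) + 2669 = -13259/5548 + 2669 = 14794353/5548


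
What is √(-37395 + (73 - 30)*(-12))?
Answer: I*√37911 ≈ 194.71*I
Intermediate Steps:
√(-37395 + (73 - 30)*(-12)) = √(-37395 + 43*(-12)) = √(-37395 - 516) = √(-37911) = I*√37911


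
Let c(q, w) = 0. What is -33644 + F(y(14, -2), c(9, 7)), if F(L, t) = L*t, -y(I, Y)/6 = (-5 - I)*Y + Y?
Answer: -33644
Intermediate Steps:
y(I, Y) = -6*Y - 6*Y*(-5 - I) (y(I, Y) = -6*((-5 - I)*Y + Y) = -6*(Y*(-5 - I) + Y) = -6*(Y + Y*(-5 - I)) = -6*Y - 6*Y*(-5 - I))
-33644 + F(y(14, -2), c(9, 7)) = -33644 + (6*(-2)*(4 + 14))*0 = -33644 + (6*(-2)*18)*0 = -33644 - 216*0 = -33644 + 0 = -33644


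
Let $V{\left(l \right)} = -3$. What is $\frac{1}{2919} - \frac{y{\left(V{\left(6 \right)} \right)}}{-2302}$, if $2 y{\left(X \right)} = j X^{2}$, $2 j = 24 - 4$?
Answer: $\frac{133657}{6719538} \approx 0.019891$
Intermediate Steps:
$j = 10$ ($j = \frac{24 - 4}{2} = \frac{1}{2} \cdot 20 = 10$)
$y{\left(X \right)} = 5 X^{2}$ ($y{\left(X \right)} = \frac{10 X^{2}}{2} = 5 X^{2}$)
$\frac{1}{2919} - \frac{y{\left(V{\left(6 \right)} \right)}}{-2302} = \frac{1}{2919} - \frac{5 \left(-3\right)^{2}}{-2302} = \frac{1}{2919} - 5 \cdot 9 \left(- \frac{1}{2302}\right) = \frac{1}{2919} - 45 \left(- \frac{1}{2302}\right) = \frac{1}{2919} - - \frac{45}{2302} = \frac{1}{2919} + \frac{45}{2302} = \frac{133657}{6719538}$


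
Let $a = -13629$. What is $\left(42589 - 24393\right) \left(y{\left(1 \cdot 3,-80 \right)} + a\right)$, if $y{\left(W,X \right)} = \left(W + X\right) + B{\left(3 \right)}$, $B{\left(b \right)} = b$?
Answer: $-249339788$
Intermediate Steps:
$y{\left(W,X \right)} = 3 + W + X$ ($y{\left(W,X \right)} = \left(W + X\right) + 3 = 3 + W + X$)
$\left(42589 - 24393\right) \left(y{\left(1 \cdot 3,-80 \right)} + a\right) = \left(42589 - 24393\right) \left(\left(3 + 1 \cdot 3 - 80\right) - 13629\right) = 18196 \left(\left(3 + 3 - 80\right) - 13629\right) = 18196 \left(-74 - 13629\right) = 18196 \left(-13703\right) = -249339788$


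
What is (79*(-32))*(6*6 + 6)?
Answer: -106176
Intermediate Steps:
(79*(-32))*(6*6 + 6) = -2528*(36 + 6) = -2528*42 = -106176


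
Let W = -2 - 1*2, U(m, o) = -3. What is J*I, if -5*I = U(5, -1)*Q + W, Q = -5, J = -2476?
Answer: 27236/5 ≈ 5447.2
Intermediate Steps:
W = -4 (W = -2 - 2 = -4)
I = -11/5 (I = -(-3*(-5) - 4)/5 = -(15 - 4)/5 = -⅕*11 = -11/5 ≈ -2.2000)
J*I = -2476*(-11/5) = 27236/5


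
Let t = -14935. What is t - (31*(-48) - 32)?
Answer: -13415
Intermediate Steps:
t - (31*(-48) - 32) = -14935 - (31*(-48) - 32) = -14935 - (-1488 - 32) = -14935 - 1*(-1520) = -14935 + 1520 = -13415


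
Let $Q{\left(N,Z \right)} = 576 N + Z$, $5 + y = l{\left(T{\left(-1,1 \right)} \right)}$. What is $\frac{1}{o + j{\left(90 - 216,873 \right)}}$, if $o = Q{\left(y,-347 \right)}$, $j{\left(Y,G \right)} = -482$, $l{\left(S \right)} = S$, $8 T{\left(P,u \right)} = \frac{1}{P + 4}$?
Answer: $- \frac{1}{3685} \approx -0.00027137$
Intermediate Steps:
$T{\left(P,u \right)} = \frac{1}{8 \left(4 + P\right)}$ ($T{\left(P,u \right)} = \frac{1}{8 \left(P + 4\right)} = \frac{1}{8 \left(4 + P\right)}$)
$y = - \frac{119}{24}$ ($y = -5 + \frac{1}{8 \left(4 - 1\right)} = -5 + \frac{1}{8 \cdot 3} = -5 + \frac{1}{8} \cdot \frac{1}{3} = -5 + \frac{1}{24} = - \frac{119}{24} \approx -4.9583$)
$Q{\left(N,Z \right)} = Z + 576 N$
$o = -3203$ ($o = -347 + 576 \left(- \frac{119}{24}\right) = -347 - 2856 = -3203$)
$\frac{1}{o + j{\left(90 - 216,873 \right)}} = \frac{1}{-3203 - 482} = \frac{1}{-3685} = - \frac{1}{3685}$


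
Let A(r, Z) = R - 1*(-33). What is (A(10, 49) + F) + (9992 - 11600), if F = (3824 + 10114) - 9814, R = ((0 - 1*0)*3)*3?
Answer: 2549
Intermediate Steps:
R = 0 (R = ((0 + 0)*3)*3 = (0*3)*3 = 0*3 = 0)
A(r, Z) = 33 (A(r, Z) = 0 - 1*(-33) = 0 + 33 = 33)
F = 4124 (F = 13938 - 9814 = 4124)
(A(10, 49) + F) + (9992 - 11600) = (33 + 4124) + (9992 - 11600) = 4157 - 1608 = 2549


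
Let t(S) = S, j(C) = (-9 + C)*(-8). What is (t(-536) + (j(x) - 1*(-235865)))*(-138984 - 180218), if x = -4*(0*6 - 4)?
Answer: -75099612146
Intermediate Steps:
x = 16 (x = -4*(0 - 4) = -4*(-4) = 16)
j(C) = 72 - 8*C
(t(-536) + (j(x) - 1*(-235865)))*(-138984 - 180218) = (-536 + ((72 - 8*16) - 1*(-235865)))*(-138984 - 180218) = (-536 + ((72 - 128) + 235865))*(-319202) = (-536 + (-56 + 235865))*(-319202) = (-536 + 235809)*(-319202) = 235273*(-319202) = -75099612146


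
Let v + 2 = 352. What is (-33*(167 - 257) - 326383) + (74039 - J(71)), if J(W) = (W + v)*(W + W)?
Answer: -309156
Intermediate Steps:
v = 350 (v = -2 + 352 = 350)
J(W) = 2*W*(350 + W) (J(W) = (W + 350)*(W + W) = (350 + W)*(2*W) = 2*W*(350 + W))
(-33*(167 - 257) - 326383) + (74039 - J(71)) = (-33*(167 - 257) - 326383) + (74039 - 2*71*(350 + 71)) = (-33*(-90) - 326383) + (74039 - 2*71*421) = (2970 - 326383) + (74039 - 1*59782) = -323413 + (74039 - 59782) = -323413 + 14257 = -309156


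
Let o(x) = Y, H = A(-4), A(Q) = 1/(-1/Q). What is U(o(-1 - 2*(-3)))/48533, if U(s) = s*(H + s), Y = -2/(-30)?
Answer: 61/10919925 ≈ 5.5861e-6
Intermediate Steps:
A(Q) = -Q
H = 4 (H = -1*(-4) = 4)
Y = 1/15 (Y = -2*(-1/30) = 1/15 ≈ 0.066667)
o(x) = 1/15
U(s) = s*(4 + s)
U(o(-1 - 2*(-3)))/48533 = ((4 + 1/15)/15)/48533 = ((1/15)*(61/15))*(1/48533) = (61/225)*(1/48533) = 61/10919925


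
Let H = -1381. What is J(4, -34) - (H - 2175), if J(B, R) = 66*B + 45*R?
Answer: 2290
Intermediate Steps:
J(B, R) = 45*R + 66*B
J(4, -34) - (H - 2175) = (45*(-34) + 66*4) - (-1381 - 2175) = (-1530 + 264) - 1*(-3556) = -1266 + 3556 = 2290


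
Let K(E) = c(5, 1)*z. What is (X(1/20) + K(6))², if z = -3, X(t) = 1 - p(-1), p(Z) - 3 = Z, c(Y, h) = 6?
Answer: 361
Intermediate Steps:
p(Z) = 3 + Z
X(t) = -1 (X(t) = 1 - (3 - 1) = 1 - 1*2 = 1 - 2 = -1)
K(E) = -18 (K(E) = 6*(-3) = -18)
(X(1/20) + K(6))² = (-1 - 18)² = (-19)² = 361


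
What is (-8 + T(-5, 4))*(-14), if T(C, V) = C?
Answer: 182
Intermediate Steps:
(-8 + T(-5, 4))*(-14) = (-8 - 5)*(-14) = -13*(-14) = 182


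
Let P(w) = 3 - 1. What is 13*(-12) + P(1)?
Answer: -154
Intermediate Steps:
P(w) = 2
13*(-12) + P(1) = 13*(-12) + 2 = -156 + 2 = -154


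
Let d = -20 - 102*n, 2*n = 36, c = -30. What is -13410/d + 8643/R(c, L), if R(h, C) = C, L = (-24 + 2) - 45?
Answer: -113007/928 ≈ -121.77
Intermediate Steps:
L = -67 (L = -22 - 45 = -67)
n = 18 (n = (½)*36 = 18)
d = -1856 (d = -20 - 102*18 = -20 - 1836 = -1856)
-13410/d + 8643/R(c, L) = -13410/(-1856) + 8643/(-67) = -13410*(-1/1856) + 8643*(-1/67) = 6705/928 - 129 = -113007/928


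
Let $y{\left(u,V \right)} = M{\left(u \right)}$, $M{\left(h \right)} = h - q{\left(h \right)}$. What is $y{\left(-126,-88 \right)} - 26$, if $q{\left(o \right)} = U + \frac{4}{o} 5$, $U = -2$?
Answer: $- \frac{9440}{63} \approx -149.84$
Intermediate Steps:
$q{\left(o \right)} = -2 + \frac{20}{o}$ ($q{\left(o \right)} = -2 + \frac{4}{o} 5 = -2 + \frac{20}{o}$)
$M{\left(h \right)} = 2 + h - \frac{20}{h}$ ($M{\left(h \right)} = h - \left(-2 + \frac{20}{h}\right) = h + \left(2 - \frac{20}{h}\right) = 2 + h - \frac{20}{h}$)
$y{\left(u,V \right)} = 2 + u - \frac{20}{u}$
$y{\left(-126,-88 \right)} - 26 = \left(2 - 126 - \frac{20}{-126}\right) - 26 = \left(2 - 126 - - \frac{10}{63}\right) - 26 = \left(2 - 126 + \frac{10}{63}\right) - 26 = - \frac{7802}{63} - 26 = - \frac{9440}{63}$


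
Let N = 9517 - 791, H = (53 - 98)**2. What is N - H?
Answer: 6701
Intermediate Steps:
H = 2025 (H = (-45)**2 = 2025)
N = 8726
N - H = 8726 - 1*2025 = 8726 - 2025 = 6701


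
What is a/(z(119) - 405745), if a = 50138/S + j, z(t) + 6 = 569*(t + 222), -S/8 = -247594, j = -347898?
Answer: 112856143/68681424 ≈ 1.6432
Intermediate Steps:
S = 1980752 (S = -8*(-247594) = 1980752)
z(t) = 126312 + 569*t (z(t) = -6 + 569*(t + 222) = -6 + 569*(222 + t) = -6 + (126318 + 569*t) = 126312 + 569*t)
a = -8012786153/23032 (a = 50138/1980752 - 347898 = 50138*(1/1980752) - 347898 = 583/23032 - 347898 = -8012786153/23032 ≈ -3.4790e+5)
a/(z(119) - 405745) = -8012786153/(23032*((126312 + 569*119) - 405745)) = -8012786153/(23032*((126312 + 67711) - 405745)) = -8012786153/(23032*(194023 - 405745)) = -8012786153/23032/(-211722) = -8012786153/23032*(-1/211722) = 112856143/68681424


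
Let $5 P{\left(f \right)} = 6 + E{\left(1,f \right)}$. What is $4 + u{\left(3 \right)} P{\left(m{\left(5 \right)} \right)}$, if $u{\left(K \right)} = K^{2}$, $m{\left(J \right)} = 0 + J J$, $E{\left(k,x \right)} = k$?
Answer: $\frac{83}{5} \approx 16.6$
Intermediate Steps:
$m{\left(J \right)} = J^{2}$ ($m{\left(J \right)} = 0 + J^{2} = J^{2}$)
$P{\left(f \right)} = \frac{7}{5}$ ($P{\left(f \right)} = \frac{6 + 1}{5} = \frac{1}{5} \cdot 7 = \frac{7}{5}$)
$4 + u{\left(3 \right)} P{\left(m{\left(5 \right)} \right)} = 4 + 3^{2} \cdot \frac{7}{5} = 4 + 9 \cdot \frac{7}{5} = 4 + \frac{63}{5} = \frac{83}{5}$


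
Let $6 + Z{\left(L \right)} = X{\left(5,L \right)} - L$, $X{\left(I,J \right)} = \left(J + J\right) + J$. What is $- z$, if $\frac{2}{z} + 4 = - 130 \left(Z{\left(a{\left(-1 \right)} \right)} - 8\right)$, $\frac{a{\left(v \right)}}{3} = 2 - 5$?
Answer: $- \frac{1}{2078} \approx -0.00048123$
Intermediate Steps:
$X{\left(I,J \right)} = 3 J$ ($X{\left(I,J \right)} = 2 J + J = 3 J$)
$a{\left(v \right)} = -9$ ($a{\left(v \right)} = 3 \left(2 - 5\right) = 3 \left(-3\right) = -9$)
$Z{\left(L \right)} = -6 + 2 L$ ($Z{\left(L \right)} = -6 + \left(3 L - L\right) = -6 + 2 L$)
$z = \frac{1}{2078}$ ($z = \frac{2}{-4 - 130 \left(\left(-6 + 2 \left(-9\right)\right) - 8\right)} = \frac{2}{-4 - 130 \left(\left(-6 - 18\right) - 8\right)} = \frac{2}{-4 - 130 \left(-24 - 8\right)} = \frac{2}{-4 - -4160} = \frac{2}{-4 + 4160} = \frac{2}{4156} = 2 \cdot \frac{1}{4156} = \frac{1}{2078} \approx 0.00048123$)
$- z = \left(-1\right) \frac{1}{2078} = - \frac{1}{2078}$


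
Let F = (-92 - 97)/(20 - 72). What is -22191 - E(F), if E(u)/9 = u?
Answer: -1155633/52 ≈ -22224.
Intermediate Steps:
F = 189/52 (F = -189/(-52) = -189*(-1/52) = 189/52 ≈ 3.6346)
E(u) = 9*u
-22191 - E(F) = -22191 - 9*189/52 = -22191 - 1*1701/52 = -22191 - 1701/52 = -1155633/52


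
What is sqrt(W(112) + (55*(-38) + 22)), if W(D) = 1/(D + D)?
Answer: I*sqrt(6485234)/56 ≈ 45.475*I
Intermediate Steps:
W(D) = 1/(2*D)
sqrt(W(112) + (55*(-38) + 22)) = sqrt((1/2)/112 + (55*(-38) + 22)) = sqrt((1/2)*(1/112) + (-2090 + 22)) = sqrt(1/224 - 2068) = sqrt(-463231/224) = I*sqrt(6485234)/56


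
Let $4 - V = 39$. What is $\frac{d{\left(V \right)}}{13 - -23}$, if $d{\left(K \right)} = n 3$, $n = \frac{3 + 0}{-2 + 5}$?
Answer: $\frac{1}{12} \approx 0.083333$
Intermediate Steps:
$n = 1$ ($n = \frac{3}{3} = 3 \cdot \frac{1}{3} = 1$)
$V = -35$ ($V = 4 - 39 = -35$)
$d{\left(K \right)} = 3$ ($d{\left(K \right)} = 1 \cdot 3 = 3$)
$\frac{d{\left(V \right)}}{13 - -23} = \frac{1}{13 - -23} \cdot 3 = \frac{1}{13 + 23} \cdot 3 = \frac{1}{36} \cdot 3 = \frac{1}{12}$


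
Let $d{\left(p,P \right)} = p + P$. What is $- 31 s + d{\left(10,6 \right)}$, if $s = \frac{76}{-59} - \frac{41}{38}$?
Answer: $\frac{200389}{2242} \approx 89.38$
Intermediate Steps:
$s = - \frac{5307}{2242}$ ($s = 76 \left(- \frac{1}{59}\right) - \frac{41}{38} = - \frac{76}{59} - \frac{41}{38} = - \frac{5307}{2242} \approx -2.3671$)
$d{\left(p,P \right)} = P + p$
$- 31 s + d{\left(10,6 \right)} = \left(-31\right) \left(- \frac{5307}{2242}\right) + \left(6 + 10\right) = \frac{164517}{2242} + 16 = \frac{200389}{2242}$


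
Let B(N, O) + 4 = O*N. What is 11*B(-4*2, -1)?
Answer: 44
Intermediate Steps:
B(N, O) = -4 + N*O (B(N, O) = -4 + O*N = -4 + N*O)
11*B(-4*2, -1) = 11*(-4 - 4*2*(-1)) = 11*(-4 - 8*(-1)) = 11*(-4 + 8) = 11*4 = 44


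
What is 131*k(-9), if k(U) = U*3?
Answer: -3537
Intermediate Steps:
k(U) = 3*U
131*k(-9) = 131*(3*(-9)) = 131*(-27) = -3537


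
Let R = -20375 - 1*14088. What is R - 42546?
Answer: -77009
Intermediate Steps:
R = -34463 (R = -20375 - 14088 = -34463)
R - 42546 = -34463 - 42546 = -77009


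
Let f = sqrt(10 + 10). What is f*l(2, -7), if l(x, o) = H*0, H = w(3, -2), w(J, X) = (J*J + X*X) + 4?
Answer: 0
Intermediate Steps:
w(J, X) = 4 + J**2 + X**2 (w(J, X) = (J**2 + X**2) + 4 = 4 + J**2 + X**2)
H = 17 (H = 4 + 3**2 + (-2)**2 = 4 + 9 + 4 = 17)
f = 2*sqrt(5) (f = sqrt(20) = 2*sqrt(5) ≈ 4.4721)
l(x, o) = 0 (l(x, o) = 17*0 = 0)
f*l(2, -7) = (2*sqrt(5))*0 = 0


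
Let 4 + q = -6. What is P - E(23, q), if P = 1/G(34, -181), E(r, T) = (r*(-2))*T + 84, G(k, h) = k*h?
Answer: -3347777/6154 ≈ -544.00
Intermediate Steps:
G(k, h) = h*k
q = -10 (q = -4 - 6 = -10)
E(r, T) = 84 - 2*T*r (E(r, T) = (-2*r)*T + 84 = -2*T*r + 84 = 84 - 2*T*r)
P = -1/6154 (P = 1/(-181*34) = 1/(-6154) = -1/6154 ≈ -0.00016250)
P - E(23, q) = -1/6154 - (84 - 2*(-10)*23) = -1/6154 - (84 + 460) = -1/6154 - 1*544 = -1/6154 - 544 = -3347777/6154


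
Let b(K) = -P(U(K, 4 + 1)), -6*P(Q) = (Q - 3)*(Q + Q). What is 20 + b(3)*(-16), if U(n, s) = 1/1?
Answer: 92/3 ≈ 30.667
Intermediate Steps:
U(n, s) = 1
P(Q) = -Q*(-3 + Q)/3 (P(Q) = -(Q - 3)*(Q + Q)/6 = -(-3 + Q)*2*Q/6 = -Q*(-3 + Q)/3)
b(K) = -⅔ (b(K) = -(3 - 1*1)/3 = -(3 - 1)/3 = -2/3 = -1*⅔ = -⅔)
20 + b(3)*(-16) = 20 - ⅔*(-16) = 20 + 32/3 = 92/3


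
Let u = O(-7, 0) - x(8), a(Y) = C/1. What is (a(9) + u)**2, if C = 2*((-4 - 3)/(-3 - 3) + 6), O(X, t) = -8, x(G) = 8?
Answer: 25/9 ≈ 2.7778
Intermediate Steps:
C = 43/3 (C = 2*(-7/(-6) + 6) = 2*(-7*(-1/6) + 6) = 2*(7/6 + 6) = 2*(43/6) = 43/3 ≈ 14.333)
a(Y) = 43/3 (a(Y) = (43/3)/1 = (43/3)*1 = 43/3)
u = -16 (u = -8 - 1*8 = -8 - 8 = -16)
(a(9) + u)**2 = (43/3 - 16)**2 = (-5/3)**2 = 25/9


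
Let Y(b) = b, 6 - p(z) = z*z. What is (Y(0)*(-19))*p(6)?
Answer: 0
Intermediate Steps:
p(z) = 6 - z² (p(z) = 6 - z*z = 6 - z²)
(Y(0)*(-19))*p(6) = (0*(-19))*(6 - 1*6²) = 0*(6 - 1*36) = 0*(6 - 36) = 0*(-30) = 0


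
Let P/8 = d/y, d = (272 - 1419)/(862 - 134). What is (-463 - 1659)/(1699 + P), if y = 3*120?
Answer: -69516720/55658093 ≈ -1.2490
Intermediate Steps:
y = 360
d = -1147/728 ≈ -1.5756
P = -1147/32760 (P = 8*(-1147/728/360) = 8*(-1147/728*1/360) = 8*(-1147/262080) = -1147/32760 ≈ -0.035012)
(-463 - 1659)/(1699 + P) = (-463 - 1659)/(1699 - 1147/32760) = -2122/55658093/32760 = -2122*32760/55658093 = -69516720/55658093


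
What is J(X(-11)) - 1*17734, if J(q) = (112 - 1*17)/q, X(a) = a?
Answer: -195169/11 ≈ -17743.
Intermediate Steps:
J(q) = 95/q (J(q) = (112 - 17)/q = 95/q)
J(X(-11)) - 1*17734 = 95/(-11) - 1*17734 = 95*(-1/11) - 17734 = -95/11 - 17734 = -195169/11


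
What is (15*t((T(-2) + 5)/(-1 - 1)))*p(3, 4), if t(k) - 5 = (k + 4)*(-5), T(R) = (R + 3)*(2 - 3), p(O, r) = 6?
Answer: -450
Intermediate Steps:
T(R) = -3 - R (T(R) = (3 + R)*(-1) = -3 - R)
t(k) = -15 - 5*k (t(k) = 5 + (k + 4)*(-5) = 5 + (4 + k)*(-5) = 5 + (-20 - 5*k) = -15 - 5*k)
(15*t((T(-2) + 5)/(-1 - 1)))*p(3, 4) = (15*(-15 - 5*((-3 - 1*(-2)) + 5)/(-1 - 1)))*6 = (15*(-15 - 5*((-3 + 2) + 5)/(-2)))*6 = (15*(-15 - 5*(-1 + 5)*(-1)/2))*6 = (15*(-15 - 20*(-1)/2))*6 = (15*(-15 - 5*(-2)))*6 = (15*(-15 + 10))*6 = (15*(-5))*6 = -75*6 = -450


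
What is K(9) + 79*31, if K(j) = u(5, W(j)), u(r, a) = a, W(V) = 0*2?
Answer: 2449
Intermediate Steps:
W(V) = 0
K(j) = 0
K(9) + 79*31 = 0 + 79*31 = 0 + 2449 = 2449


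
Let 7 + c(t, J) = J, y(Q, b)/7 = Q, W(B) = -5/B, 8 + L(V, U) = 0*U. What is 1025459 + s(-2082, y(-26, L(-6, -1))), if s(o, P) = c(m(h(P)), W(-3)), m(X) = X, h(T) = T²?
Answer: 3076361/3 ≈ 1.0255e+6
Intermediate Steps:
L(V, U) = -8 (L(V, U) = -8 + 0*U = -8 + 0 = -8)
y(Q, b) = 7*Q
c(t, J) = -7 + J
s(o, P) = -16/3 (s(o, P) = -7 - 5/(-3) = -7 - 5*(-⅓) = -7 + 5/3 = -16/3)
1025459 + s(-2082, y(-26, L(-6, -1))) = 1025459 - 16/3 = 3076361/3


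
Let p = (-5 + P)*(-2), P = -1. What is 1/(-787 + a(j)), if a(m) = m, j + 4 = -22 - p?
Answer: -1/825 ≈ -0.0012121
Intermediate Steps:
p = 12 (p = (-5 - 1)*(-2) = -6*(-2) = 12)
j = -38 (j = -4 + (-22 - 1*12) = -4 + (-22 - 12) = -4 - 34 = -38)
1/(-787 + a(j)) = 1/(-787 - 38) = 1/(-825) = -1/825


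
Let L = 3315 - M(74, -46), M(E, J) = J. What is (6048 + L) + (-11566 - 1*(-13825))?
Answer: 11668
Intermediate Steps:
L = 3361 (L = 3315 - 1*(-46) = 3315 + 46 = 3361)
(6048 + L) + (-11566 - 1*(-13825)) = (6048 + 3361) + (-11566 - 1*(-13825)) = 9409 + (-11566 + 13825) = 9409 + 2259 = 11668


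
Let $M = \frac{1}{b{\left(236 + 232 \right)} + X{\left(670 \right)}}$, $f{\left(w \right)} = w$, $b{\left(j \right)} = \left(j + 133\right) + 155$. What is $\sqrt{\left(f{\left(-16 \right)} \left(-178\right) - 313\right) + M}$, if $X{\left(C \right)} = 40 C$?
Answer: $\frac{\sqrt{69854461}}{166} \approx 50.349$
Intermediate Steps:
$b{\left(j \right)} = 288 + j$ ($b{\left(j \right)} = \left(133 + j\right) + 155 = 288 + j$)
$M = \frac{1}{27556}$ ($M = \frac{1}{\left(288 + \left(236 + 232\right)\right) + 40 \cdot 670} = \frac{1}{\left(288 + 468\right) + 26800} = \frac{1}{756 + 26800} = \frac{1}{27556} \approx 3.629 \cdot 10^{-5}$)
$\sqrt{\left(f{\left(-16 \right)} \left(-178\right) - 313\right) + M} = \sqrt{\left(\left(-16\right) \left(-178\right) - 313\right) + \frac{1}{27556}} = \sqrt{\left(2848 - 313\right) + \frac{1}{27556}} = \sqrt{2535 + \frac{1}{27556}} = \sqrt{\frac{69854461}{27556}} = \frac{\sqrt{69854461}}{166}$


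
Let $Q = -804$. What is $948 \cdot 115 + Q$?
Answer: $108216$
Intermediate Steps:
$948 \cdot 115 + Q = 948 \cdot 115 - 804 = 109020 - 804 = 108216$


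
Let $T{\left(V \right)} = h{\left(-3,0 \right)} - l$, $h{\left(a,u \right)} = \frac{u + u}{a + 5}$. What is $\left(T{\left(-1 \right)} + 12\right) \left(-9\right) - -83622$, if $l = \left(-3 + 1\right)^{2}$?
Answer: $83550$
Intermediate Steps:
$h{\left(a,u \right)} = \frac{2 u}{5 + a}$
$l = 4$ ($l = \left(-2\right)^{2} = 4$)
$T{\left(V \right)} = -4$ ($T{\left(V \right)} = 2 \cdot 0 \frac{1}{5 - 3} - 4 = 2 \cdot 0 \cdot \frac{1}{2} - 4 = 0 - 4 = -4$)
$\left(T{\left(-1 \right)} + 12\right) \left(-9\right) - -83622 = \left(-4 + 12\right) \left(-9\right) - -83622 = 8 \left(-9\right) + 83622 = -72 + 83622 = 83550$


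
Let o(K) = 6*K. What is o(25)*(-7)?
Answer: -1050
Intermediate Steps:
o(25)*(-7) = (6*25)*(-7) = 150*(-7) = -1050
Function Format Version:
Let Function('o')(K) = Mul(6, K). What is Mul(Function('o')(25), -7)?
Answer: -1050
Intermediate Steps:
Mul(Function('o')(25), -7) = Mul(Mul(6, 25), -7) = Mul(150, -7) = -1050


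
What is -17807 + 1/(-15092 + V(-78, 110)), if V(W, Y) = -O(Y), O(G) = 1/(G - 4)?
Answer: -28486801777/1599753 ≈ -17807.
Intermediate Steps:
O(G) = 1/(-4 + G)
V(W, Y) = -1/(-4 + Y)
-17807 + 1/(-15092 + V(-78, 110)) = -17807 + 1/(-15092 - 1/(-4 + 110)) = -17807 + 1/(-15092 - 1/106) = -17807 + 1/(-1599753/106) = -17807 - 106/1599753 = -28486801777/1599753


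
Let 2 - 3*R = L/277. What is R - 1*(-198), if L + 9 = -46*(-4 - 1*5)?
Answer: 164687/831 ≈ 198.18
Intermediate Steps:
L = 405 (L = -9 - 46*(-4 - 1*5) = -9 - 46*(-4 - 5) = -9 - 46*(-9) = -9 + 414 = 405)
R = 149/831 (R = 2/3 - 135/277 = 149/831 ≈ 0.17930)
R - 1*(-198) = 149/831 - 1*(-198) = 149/831 + 198 = 164687/831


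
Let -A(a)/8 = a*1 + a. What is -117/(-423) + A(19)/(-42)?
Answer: 7417/987 ≈ 7.5147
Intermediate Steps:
A(a) = -16*a (A(a) = -8*(a*1 + a) = -8*(a + a) = -16*a)
-117/(-423) + A(19)/(-42) = -117/(-423) - 16*19/(-42) = -117*(-1/423) - 304*(-1/42) = 13/47 + 152/21 = 7417/987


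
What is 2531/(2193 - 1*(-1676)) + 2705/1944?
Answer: 15385909/7521336 ≈ 2.0456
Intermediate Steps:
2531/(2193 - 1*(-1676)) + 2705/1944 = 2531/(2193 + 1676) + 2705*(1/1944) = 2531/3869 + 2705/1944 = 15385909/7521336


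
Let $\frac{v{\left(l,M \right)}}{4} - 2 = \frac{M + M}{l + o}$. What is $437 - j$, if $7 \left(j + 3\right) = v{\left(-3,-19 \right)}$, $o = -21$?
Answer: $\frac{9197}{21} \approx 437.95$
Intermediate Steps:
$v{\left(l,M \right)} = 8 + \frac{8 M}{-21 + l}$ ($v{\left(l,M \right)} = 8 + 4 \frac{M + M}{l - 21} = 8 + 4 \frac{2 M}{-21 + l} = 8 + \frac{8 M}{-21 + l}$)
$j = - \frac{20}{21}$ ($j = -3 + \frac{8 \frac{1}{-21 - 3} \left(-21 - 19 - 3\right)}{7} = -3 + \frac{8 \frac{1}{-24} \left(-43\right)}{7} = -3 + \frac{8 \left(- \frac{1}{24}\right) \left(-43\right)}{7} = -3 + \frac{1}{7} \cdot \frac{43}{3} = -3 + \frac{43}{21} = - \frac{20}{21} \approx -0.95238$)
$437 - j = 437 - - \frac{20}{21} = 437 + \frac{20}{21} = \frac{9197}{21}$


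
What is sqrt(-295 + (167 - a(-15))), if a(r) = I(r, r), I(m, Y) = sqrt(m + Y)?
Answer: sqrt(-128 - I*sqrt(30)) ≈ 0.242 - 11.316*I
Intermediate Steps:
I(m, Y) = sqrt(Y + m)
a(r) = sqrt(2)*sqrt(r) (a(r) = sqrt(r + r) = sqrt(2*r) = sqrt(2)*sqrt(r))
sqrt(-295 + (167 - a(-15))) = sqrt(-295 + (167 - sqrt(2)*sqrt(-15))) = sqrt(-295 + (167 - sqrt(2)*I*sqrt(15))) = sqrt(-295 + (167 - I*sqrt(30))) = sqrt(-128 - I*sqrt(30))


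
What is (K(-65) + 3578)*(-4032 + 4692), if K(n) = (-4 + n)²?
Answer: 5503740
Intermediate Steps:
(K(-65) + 3578)*(-4032 + 4692) = ((-4 - 65)² + 3578)*(-4032 + 4692) = ((-69)² + 3578)*660 = (4761 + 3578)*660 = 8339*660 = 5503740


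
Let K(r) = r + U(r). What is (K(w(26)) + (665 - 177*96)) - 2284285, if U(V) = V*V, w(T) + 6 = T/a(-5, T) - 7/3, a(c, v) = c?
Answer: -517599536/225 ≈ -2.3004e+6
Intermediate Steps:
w(T) = -25/3 - T/5 (w(T) = -6 + (T/(-5) - 7/3) = -6 + (T*(-⅕) - 7*⅓) = -6 + (-T/5 - 7/3) = -6 + (-7/3 - T/5) = -25/3 - T/5)
U(V) = V²
K(r) = r + r²
(K(w(26)) + (665 - 177*96)) - 2284285 = ((-25/3 - ⅕*26)*(1 + (-25/3 - ⅕*26)) + (665 - 177*96)) - 2284285 = ((-25/3 - 26/5)*(1 + (-25/3 - 26/5)) + (665 - 16992)) - 2284285 = (-203*(1 - 203/15)/15 - 16327) - 2284285 = (-203/15*(-188/15) - 16327) - 2284285 = (38164/225 - 16327) - 2284285 = -3635411/225 - 2284285 = -517599536/225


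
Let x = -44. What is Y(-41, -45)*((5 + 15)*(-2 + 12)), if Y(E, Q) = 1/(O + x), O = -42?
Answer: -100/43 ≈ -2.3256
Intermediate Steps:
Y(E, Q) = -1/86 (Y(E, Q) = 1/(-42 - 44) = 1/(-86) = -1/86)
Y(-41, -45)*((5 + 15)*(-2 + 12)) = -(5 + 15)*(-2 + 12)/86 = -10*10/43 = -1/86*200 = -100/43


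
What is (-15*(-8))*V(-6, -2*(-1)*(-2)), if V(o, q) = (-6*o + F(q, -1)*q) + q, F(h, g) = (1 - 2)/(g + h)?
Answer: 3744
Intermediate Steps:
F(h, g) = -1/(g + h)
V(o, q) = q - 6*o - q/(-1 + q) (V(o, q) = (-6*o + (-1/(-1 + q))*q) + q = (-6*o - q/(-1 + q)) + q = q - 6*o - q/(-1 + q))
(-15*(-8))*V(-6, -2*(-1)*(-2)) = (-15*(-8))*((-(-2*(-1))*(-2) + (-1 - 2*(-1)*(-2))*(-2*(-1)*(-2) - 6*(-6)))/(-1 - 2*(-1)*(-2))) = 120*((-2*(-2) + (-1 + 2*(-2))*(2*(-2) + 36))/(-1 + 2*(-2))) = 120*((-1*(-4) + (-1 - 4)*(-4 + 36))/(-1 - 4)) = 120*((4 - 5*32)/(-5)) = 120*(-(4 - 160)/5) = 120*(-1/5*(-156)) = 120*(156/5) = 3744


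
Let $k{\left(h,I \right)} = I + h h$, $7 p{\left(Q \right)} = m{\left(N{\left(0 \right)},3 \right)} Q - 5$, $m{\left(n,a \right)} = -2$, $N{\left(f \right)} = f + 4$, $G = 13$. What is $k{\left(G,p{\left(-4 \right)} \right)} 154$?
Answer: $26092$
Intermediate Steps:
$N{\left(f \right)} = 4 + f$
$p{\left(Q \right)} = - \frac{5}{7} - \frac{2 Q}{7}$ ($p{\left(Q \right)} = \frac{- 2 Q - 5}{7} = \frac{-5 - 2 Q}{7} = - \frac{5}{7} - \frac{2 Q}{7}$)
$k{\left(h,I \right)} = I + h^{2}$
$k{\left(G,p{\left(-4 \right)} \right)} 154 = \left(\left(- \frac{5}{7} - - \frac{8}{7}\right) + 13^{2}\right) 154 = \left(\left(- \frac{5}{7} + \frac{8}{7}\right) + 169\right) 154 = \left(\frac{3}{7} + 169\right) 154 = \frac{1186}{7} \cdot 154 = 26092$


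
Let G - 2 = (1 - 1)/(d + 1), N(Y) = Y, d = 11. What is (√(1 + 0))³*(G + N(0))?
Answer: 2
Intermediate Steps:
G = 2 (G = 2 + (1 - 1)/(11 + 1) = 2 + 0/12 = 2 + 0*(1/12) = 2 + 0 = 2)
(√(1 + 0))³*(G + N(0)) = (√(1 + 0))³*(2 + 0) = (√1)³*2 = 1³*2 = 1*2 = 2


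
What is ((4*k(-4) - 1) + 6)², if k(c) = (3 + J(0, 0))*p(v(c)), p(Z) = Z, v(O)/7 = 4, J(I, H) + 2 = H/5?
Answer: 13689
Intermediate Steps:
J(I, H) = -2 + H/5
v(O) = 28 (v(O) = 7*4 = 28)
k(c) = 28 (k(c) = (3 + (-2 + (⅕)*0))*28 = (3 + (-2 + 0))*28 = (3 - 2)*28 = 1*28 = 28)
((4*k(-4) - 1) + 6)² = ((4*28 - 1) + 6)² = ((112 - 1) + 6)² = (111 + 6)² = 117² = 13689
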